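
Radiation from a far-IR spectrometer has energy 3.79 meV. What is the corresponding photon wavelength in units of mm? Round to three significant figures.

In SI units: E = 3.79 meV = 6.0722 × 10^-22 J.
The photon relation is λ = hc/E, giving λ = 3.271 × 10^-4 m.
Converting to mm: λ = 0.3271 mm ≈ 0.327 mm.

0.327 mm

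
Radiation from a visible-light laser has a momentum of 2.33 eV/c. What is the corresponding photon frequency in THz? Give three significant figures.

Take h = 6.62607015 × 10^-34 J·s, c = 2.99792458 × 10^8 m/s, 1 eV = 1.602176634 × 10^-19 J.
Convert to SI: p = 2.33 eV/c = 1.2452 × 10^-27 kg·m/s.
Apply f = pc/h: f = 5.634 × 10^14 Hz.
Converting to THz: f = 563.4 THz ≈ 563 THz.

563 THz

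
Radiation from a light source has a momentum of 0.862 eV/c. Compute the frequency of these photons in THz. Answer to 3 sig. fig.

208 THz

(h = 6.62607015e-34 J·s, c = 2.99792458e8 m/s, 1 eV = 1.602176634e-19 J.)
Convert to SI: p = 0.862 eV/c = 4.6068e-28 kg·m/s.
For a photon f = pc/h, so f = 2.084e14 Hz.
Converting to THz: f = 208.4 THz ≈ 208 THz.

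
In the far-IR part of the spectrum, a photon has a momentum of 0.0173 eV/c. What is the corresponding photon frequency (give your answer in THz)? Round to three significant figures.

4.18 THz

First convert: p = 0.0173 eV/c = 9.2456 × 10^-30 kg·m/s.
The photon relation is f = pc/h, giving f = 4.183 × 10^12 Hz.
Converting to THz: f = 4.183 THz ≈ 4.18 THz.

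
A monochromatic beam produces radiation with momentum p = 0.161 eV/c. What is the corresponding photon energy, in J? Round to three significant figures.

2.58·10^-20 J

In SI units: p = 0.161 eV/c = 8.6043·10^-29 kg·m/s.
The photon relation is E = pc, giving E = 2.580·10^-20 J.
So E ≈ 2.58·10^-20 J.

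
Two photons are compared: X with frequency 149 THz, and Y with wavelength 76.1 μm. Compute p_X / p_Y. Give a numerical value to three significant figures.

p_X = 3.293·10^-28 kg·m/s (from frequency = 149 THz, via p = hf/c).
p_Y = 8.707·10^-30 kg·m/s (from wavelength = 76.1 μm, via p = h/λ).
Ratio = 3.293·10^-28 / 8.707·10^-30 = 37.8.

37.8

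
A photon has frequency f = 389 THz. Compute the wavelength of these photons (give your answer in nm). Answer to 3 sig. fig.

First convert: f = 389 THz = 3.89·10^14 Hz.
Since λ = c/f for a photon, λ = 7.707·10^-7 m.
Converting to nm: λ = 770.7 nm ≈ 771 nm.

771 nm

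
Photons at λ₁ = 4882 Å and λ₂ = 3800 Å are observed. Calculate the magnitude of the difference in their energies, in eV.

0.723 eV

Using E = hc/λ: E₁ = 4.0689e-19 J, E₂ = 5.2275e-19 J.
|ΔE| = |4.0689e-19 − 5.2275e-19| = 1.16e-19 J = 0.723 eV.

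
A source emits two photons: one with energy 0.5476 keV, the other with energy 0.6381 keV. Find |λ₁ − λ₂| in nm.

Using λ = hc/E: λ₁ = 2.2641e-9 m, λ₂ = 1.9430e-9 m.
|Δλ| = |2.2641e-9 − 1.9430e-9| = 3.21e-10 m = 0.321 nm.

0.321 nm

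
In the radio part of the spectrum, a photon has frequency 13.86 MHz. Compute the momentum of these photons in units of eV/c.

Take h = 6.62607015 × 10^-34 J·s, c = 2.99792458 × 10^8 m/s, 1 eV = 1.602176634 × 10^-19 J.
First convert: f = 13.86 MHz = 1.386 × 10^7 Hz.
The photon relation is p = hf/c, giving p = 3.063 × 10^-35 kg·m/s.
Converting to eV/c: p = 5.732 × 10^-8 eV/c ≈ 5.73 × 10^-8 eV/c.

5.73 × 10^-8 eV/c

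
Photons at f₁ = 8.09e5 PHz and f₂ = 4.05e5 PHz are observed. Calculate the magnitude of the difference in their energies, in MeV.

1.67 MeV

Using E = hf: E₁ = 5.360e-13 J, E₂ = 2.684e-13 J.
|ΔE| = |5.360e-13 − 2.684e-13| = 2.68e-13 J = 1.67 MeV.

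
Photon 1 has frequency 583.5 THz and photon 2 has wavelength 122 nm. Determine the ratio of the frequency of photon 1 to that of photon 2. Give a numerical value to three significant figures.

f_1 = 5.835e14 Hz (from frequency = 583.5 THz, via f given directly).
f_2 = 2.457e15 Hz (from wavelength = 122 nm, via f = c/λ).
Ratio = 5.835e14 / 2.457e15 = 0.237.

0.237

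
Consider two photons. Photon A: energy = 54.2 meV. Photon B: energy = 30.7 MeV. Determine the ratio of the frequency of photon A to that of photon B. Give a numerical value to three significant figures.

f_A = 1.311 × 10^13 Hz (from energy = 54.2 meV, via f = E/h).
f_B = 7.423 × 10^21 Hz (from energy = 30.7 MeV, via f = E/h).
Ratio = 1.311 × 10^13 / 7.423 × 10^21 = 1.77 × 10^-9.

1.77 × 10^-9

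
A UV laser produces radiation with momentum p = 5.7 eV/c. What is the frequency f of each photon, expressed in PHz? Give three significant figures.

1.38 PHz

In SI units: p = 5.7 eV/c = 3.0462e-27 kg·m/s.
The photon relation is f = pc/h, giving f = 1.378e15 Hz.
Converting to PHz: f = 1.378 PHz ≈ 1.38 PHz.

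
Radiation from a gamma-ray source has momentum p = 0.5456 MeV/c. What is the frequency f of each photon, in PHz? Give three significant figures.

1.32 × 10^5 PHz

Take h = 6.62607015 × 10^-34 J·s, c = 2.99792458 × 10^8 m/s, 1 eV = 1.602176634 × 10^-19 J.
First convert: p = 0.5456 MeV/c = 2.9158 × 10^-22 kg·m/s.
The photon relation is f = pc/h, giving f = 1.319 × 10^20 Hz.
Converting to PHz: f = 131900 PHz ≈ 1.32 × 10^5 PHz.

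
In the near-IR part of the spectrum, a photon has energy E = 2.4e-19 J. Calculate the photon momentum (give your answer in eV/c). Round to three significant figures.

Take c = 2.99792458e8 m/s, 1 eV = 1.602176634e-19 J.
Apply p = E/c: p = 8.006e-28 kg·m/s.
Converting to eV/c: p = 1.498 eV/c ≈ 1.50 eV/c.

1.50 eV/c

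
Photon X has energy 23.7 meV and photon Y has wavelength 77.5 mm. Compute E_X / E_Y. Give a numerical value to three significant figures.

E_X = 3.797 × 10^-21 J (from energy = 23.7 meV, via E given directly).
E_Y = 2.563 × 10^-24 J (from wavelength = 77.5 mm, via E = hc/λ).
Ratio = 3.797 × 10^-21 / 2.563 × 10^-24 = 1480.

1480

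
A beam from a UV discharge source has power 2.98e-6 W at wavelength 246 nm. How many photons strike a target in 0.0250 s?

Total energy: E_total = P·t = 2.98e-6 × 0.0250 = 7.450e-8 J.
Per-photon energy: E = 8.075e-19 J.
N = E_total / E_photon = 9.23e10.

9.23e10 photons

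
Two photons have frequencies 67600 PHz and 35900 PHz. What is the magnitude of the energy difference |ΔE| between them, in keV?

131 keV

Using E = hf: E₁ = 4.479e-14 J, E₂ = 2.379e-14 J.
|ΔE| = |4.479e-14 − 2.379e-14| = 2.10e-14 J = 131 keV.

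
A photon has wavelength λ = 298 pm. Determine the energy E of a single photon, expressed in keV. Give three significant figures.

4.16 keV

Use h = 6.62607015e-34 J·s, c = 2.99792458e8 m/s, 1 eV = 1.602176634e-19 J.
First convert: λ = 298 pm = 2.98e-10 m.
For a photon E = hc/λ, so E = 6.666e-16 J.
Converting to keV: E = 4.161 keV ≈ 4.16 keV.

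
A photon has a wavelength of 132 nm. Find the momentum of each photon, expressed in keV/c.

9.39e-3 keV/c

First convert: λ = 132 nm = 1.32e-7 m.
Since p = h/λ for a photon, p = 5.020e-27 kg·m/s.
Converting to keV/c: p = 0.009393 keV/c ≈ 9.39e-3 keV/c.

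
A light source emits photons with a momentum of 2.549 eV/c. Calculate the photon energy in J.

4.08 × 10^-19 J

Convert to SI: p = 2.549 eV/c = 1.3623 × 10^-27 kg·m/s.
The photon relation is E = pc, giving E = 4.084 × 10^-19 J.
So E ≈ 4.08 × 10^-19 J.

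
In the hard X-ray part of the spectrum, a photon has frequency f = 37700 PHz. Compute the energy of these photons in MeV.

0.156 MeV

First convert: f = 37700 PHz = 3.77 × 10^19 Hz.
For a photon E = hf, so E = 2.498 × 10^-14 J.
Converting to MeV: E = 0.1559 MeV ≈ 0.156 MeV.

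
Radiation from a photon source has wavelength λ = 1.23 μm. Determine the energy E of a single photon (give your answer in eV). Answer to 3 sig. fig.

Take h = 6.62607015e-34 J·s, c = 2.99792458e8 m/s, 1 eV = 1.602176634e-19 J.
Convert to SI: λ = 1.23 μm = 1.23e-6 m.
Apply E = hc/λ: E = 1.615e-19 J.
Converting to eV: E = 1.008 eV ≈ 1.01 eV.

1.01 eV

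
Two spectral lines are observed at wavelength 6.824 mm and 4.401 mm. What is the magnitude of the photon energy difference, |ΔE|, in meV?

Using E = hc/λ: E₁ = 2.9110e-23 J, E₂ = 4.5136e-23 J.
|ΔE| = |2.9110e-23 − 4.5136e-23| = 1.60e-23 J = 0.100 meV.

0.100 meV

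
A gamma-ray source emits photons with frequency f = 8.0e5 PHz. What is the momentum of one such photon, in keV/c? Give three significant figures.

In SI units: f = 8.0e5 PHz = 8.0e20 Hz.
The photon relation is p = hf/c, giving p = 1.768e-21 kg·m/s.
Converting to keV/c: p = 3309 keV/c ≈ 3310 keV/c.

3310 keV/c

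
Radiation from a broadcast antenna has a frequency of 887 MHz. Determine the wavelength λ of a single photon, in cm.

First convert: f = 887 MHz = 8.87e8 Hz.
Apply λ = c/f: λ = 0.3380 m.
Converting to cm: λ = 33.80 cm ≈ 33.8 cm.

33.8 cm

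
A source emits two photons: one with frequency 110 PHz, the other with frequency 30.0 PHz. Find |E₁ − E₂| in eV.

331 eV

Using E = hf: E₁ = 7.289·10^-17 J, E₂ = 1.988·10^-17 J.
|ΔE| = |7.289·10^-17 − 1.988·10^-17| = 5.30·10^-17 J = 331 eV.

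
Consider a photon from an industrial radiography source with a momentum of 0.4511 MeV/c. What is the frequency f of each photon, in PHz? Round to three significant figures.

1.09 × 10^5 PHz

In SI units: p = 0.4511 MeV/c = 2.4108 × 10^-22 kg·m/s.
For a photon f = pc/h, so f = 1.091 × 10^20 Hz.
Converting to PHz: f = 109100 PHz ≈ 1.09 × 10^5 PHz.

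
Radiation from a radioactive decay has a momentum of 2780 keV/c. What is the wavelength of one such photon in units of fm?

446 fm

Use h = 6.62607015e-34 J·s, c = 2.99792458e8 m/s, 1 eV = 1.602176634e-19 J.
In SI units: p = 2780 keV/c = 1.4857e-21 kg·m/s.
Apply λ = h/p: λ = 4.460e-13 m.
Converting to fm: λ = 446.0 fm ≈ 446 fm.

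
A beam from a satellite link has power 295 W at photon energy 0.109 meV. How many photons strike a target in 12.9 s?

Total energy: E_total = P·t = 295 × 12.9 = 3806 J.
Per-photon energy: E = 1.746e-23 J.
N = E_total / E_photon = 2.18e26.

2.18e26 photons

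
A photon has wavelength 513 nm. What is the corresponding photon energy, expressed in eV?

Take h = 6.62607015 × 10^-34 J·s, c = 2.99792458 × 10^8 m/s, 1 eV = 1.602176634 × 10^-19 J.
Convert to SI: λ = 513 nm = 5.13 × 10^-7 m.
Since E = hc/λ for a photon, E = 3.872 × 10^-19 J.
Converting to eV: E = 2.417 eV ≈ 2.42 eV.

2.42 eV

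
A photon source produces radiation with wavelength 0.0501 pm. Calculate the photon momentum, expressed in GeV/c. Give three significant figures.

0.0247 GeV/c

Convert to SI: λ = 0.0501 pm = 5.01e-14 m.
The photon relation is p = h/λ, giving p = 1.323e-20 kg·m/s.
Converting to GeV/c: p = 0.02475 GeV/c ≈ 0.0247 GeV/c.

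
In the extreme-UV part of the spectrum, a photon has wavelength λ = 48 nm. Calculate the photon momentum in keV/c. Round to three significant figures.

0.0258 keV/c

Take h = 6.62607015e-34 J·s, c = 2.99792458e8 m/s, 1 eV = 1.602176634e-19 J.
Convert to SI: λ = 48 nm = 4.8e-8 m.
Since p = h/λ for a photon, p = 1.380e-26 kg·m/s.
Converting to keV/c: p = 0.02583 keV/c ≈ 0.0258 keV/c.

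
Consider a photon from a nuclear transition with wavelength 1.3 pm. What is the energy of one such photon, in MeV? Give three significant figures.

Use h = 6.62607015e-34 J·s, c = 2.99792458e8 m/s, 1 eV = 1.602176634e-19 J.
In SI units: λ = 1.3 pm = 1.3e-12 m.
The photon relation is E = hc/λ, giving E = 1.528e-13 J.
Converting to MeV: E = 0.9537 MeV ≈ 0.954 MeV.

0.954 MeV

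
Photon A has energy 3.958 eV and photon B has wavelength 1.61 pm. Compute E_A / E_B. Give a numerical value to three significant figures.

E_A = 6.341e-19 J (from energy = 3.958 eV, via E given directly).
E_B = 1.234e-13 J (from wavelength = 1.61 pm, via E = hc/λ).
Ratio = 6.341e-19 / 1.234e-13 = 5.14e-6.

5.14e-6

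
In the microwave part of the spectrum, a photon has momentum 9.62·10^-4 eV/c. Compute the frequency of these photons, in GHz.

(h = 6.62607015·10^-34 J·s, c = 2.99792458·10^8 m/s, 1 eV = 1.602176634·10^-19 J.)
Convert to SI: p = 9.62·10^-4 eV/c = 5.1412·10^-31 kg·m/s.
The photon relation is f = pc/h, giving f = 2.326·10^11 Hz.
Converting to GHz: f = 232.6 GHz ≈ 233 GHz.

233 GHz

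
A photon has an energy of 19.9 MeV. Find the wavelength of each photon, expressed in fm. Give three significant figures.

Use h = 6.62607015e-34 J·s, c = 2.99792458e8 m/s, 1 eV = 1.602176634e-19 J.
First convert: E = 19.9 MeV = 3.1883e-12 J.
Since λ = hc/E for a photon, λ = 6.230e-14 m.
Converting to fm: λ = 62.30 fm ≈ 62.3 fm.

62.3 fm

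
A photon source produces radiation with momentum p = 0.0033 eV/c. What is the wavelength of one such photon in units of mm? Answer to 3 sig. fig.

Take h = 6.62607015 × 10^-34 J·s, c = 2.99792458 × 10^8 m/s, 1 eV = 1.602176634 × 10^-19 J.
First convert: p = 0.0033 eV/c = 1.7636 × 10^-30 kg·m/s.
For a photon λ = h/p, so λ = 3.757 × 10^-4 m.
Converting to mm: λ = 0.3757 mm ≈ 0.376 mm.

0.376 mm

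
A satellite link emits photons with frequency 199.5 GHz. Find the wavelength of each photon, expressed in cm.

In SI units: f = 199.5 GHz = 1.995e11 Hz.
Apply λ = c/f: λ = 0.001503 m.
Converting to cm: λ = 0.1503 cm ≈ 0.150 cm.

0.150 cm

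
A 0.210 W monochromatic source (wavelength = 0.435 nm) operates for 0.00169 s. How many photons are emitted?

7.77e11 photons

Total energy: E_total = P·t = 0.210 × 0.00169 = 3.549e-4 J.
Per-photon energy: E = 4.567e-16 J.
N = E_total / E_photon = 7.77e11.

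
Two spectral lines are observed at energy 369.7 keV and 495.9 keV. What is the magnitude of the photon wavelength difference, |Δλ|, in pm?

Using λ = hc/E: λ₁ = 3.3536 × 10^-12 m, λ₂ = 2.5002 × 10^-12 m.
|Δλ| = |3.3536 × 10^-12 − 2.5002 × 10^-12| = 8.53 × 10^-13 m = 0.853 pm.

0.853 pm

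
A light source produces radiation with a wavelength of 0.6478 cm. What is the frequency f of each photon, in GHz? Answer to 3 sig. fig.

Take c = 2.99792458 × 10^8 m/s.
First convert: λ = 0.6478 cm = 0.006478 m.
Since f = c/λ for a photon, f = 4.628 × 10^10 Hz.
Converting to GHz: f = 46.28 GHz ≈ 46.3 GHz.

46.3 GHz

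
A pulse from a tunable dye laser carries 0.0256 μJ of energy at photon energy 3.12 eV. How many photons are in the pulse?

Per-photon energy: E = 4.999e-19 J (from energy = 3.12 eV).
N = E_total / E_photon = 2.56e-8 J / 4.999e-19 J = 5.12e10.

5.12e10 photons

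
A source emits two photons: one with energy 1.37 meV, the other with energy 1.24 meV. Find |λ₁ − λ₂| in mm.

0.0949 mm

Using λ = hc/E: λ₁ = 9.050·10^-4 m, λ₂ = 9.999·10^-4 m.
|Δλ| = |9.050·10^-4 − 9.999·10^-4| = 9.49·10^-5 m = 0.0949 mm.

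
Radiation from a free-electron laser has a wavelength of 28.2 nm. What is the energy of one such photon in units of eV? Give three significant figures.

First convert: λ = 28.2 nm = 2.82e-8 m.
Apply E = hc/λ: E = 7.044e-18 J.
Converting to eV: E = 43.97 eV ≈ 44.0 eV.

44.0 eV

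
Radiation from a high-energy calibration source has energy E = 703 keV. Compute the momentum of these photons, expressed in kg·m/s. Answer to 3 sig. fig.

3.76 × 10^-22 kg·m/s

(c = 2.99792458 × 10^8 m/s, 1 eV = 1.602176634 × 10^-19 J.)
First convert: E = 703 keV = 1.1263 × 10^-13 J.
The photon relation is p = E/c, giving p = 3.757 × 10^-22 kg·m/s.
So p ≈ 3.76 × 10^-22 kg·m/s.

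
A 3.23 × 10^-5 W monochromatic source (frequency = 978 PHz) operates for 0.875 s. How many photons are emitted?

4.36 × 10^10 photons

Total energy: E_total = P·t = 3.23 × 10^-5 × 0.875 = 2.826 × 10^-5 J.
Per-photon energy: E = 6.480 × 10^-16 J.
N = E_total / E_photon = 4.36 × 10^10.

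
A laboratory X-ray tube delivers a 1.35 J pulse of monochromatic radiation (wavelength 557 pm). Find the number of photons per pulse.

Per-photon energy: E = 3.566·10^-16 J (from wavelength = 557 pm).
N = E_total / E_photon = 1.35 J / 3.566·10^-16 J = 3.79·10^15.

3.79·10^15 photons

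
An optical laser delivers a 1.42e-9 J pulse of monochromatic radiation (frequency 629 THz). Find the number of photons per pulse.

3.41e9 photons

Per-photon energy: E = 4.168e-19 J (from frequency = 629 THz).
N = E_total / E_photon = 1.42e-9 J / 4.168e-19 J = 3.41e9.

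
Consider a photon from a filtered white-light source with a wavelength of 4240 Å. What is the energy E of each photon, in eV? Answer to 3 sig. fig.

Use h = 6.62607015e-34 J·s, c = 2.99792458e8 m/s, 1 eV = 1.602176634e-19 J.
First convert: λ = 4240 Å = 4.24e-7 m.
For a photon E = hc/λ, so E = 4.685e-19 J.
Converting to eV: E = 2.924 eV ≈ 2.92 eV.

2.92 eV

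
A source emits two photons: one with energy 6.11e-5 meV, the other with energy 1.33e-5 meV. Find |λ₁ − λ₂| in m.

Using λ = hc/E: λ₁ = 20.29 m, λ₂ = 93.22 m.
|Δλ| = |20.29 − 93.22| = 72.9 m.

72.9 m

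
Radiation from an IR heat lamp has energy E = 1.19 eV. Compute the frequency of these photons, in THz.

Take h = 6.62607015·10^-34 J·s, 1 eV = 1.602176634·10^-19 J.
First convert: E = 1.19 eV = 1.9066·10^-19 J.
Since f = E/h for a photon, f = 2.877·10^14 Hz.
Converting to THz: f = 287.7 THz ≈ 288 THz.

288 THz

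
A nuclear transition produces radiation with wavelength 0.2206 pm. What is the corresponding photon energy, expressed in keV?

5620 keV

In SI units: λ = 0.2206 pm = 2.206·10^-13 m.
Since E = hc/λ for a photon, E = 9.005·10^-13 J.
Converting to keV: E = 5620 keV ≈ 5620 keV.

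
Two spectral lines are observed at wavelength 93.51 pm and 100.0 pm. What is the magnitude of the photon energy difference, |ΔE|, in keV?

0.861 keV

Using E = hc/λ: E₁ = 2.1243·10^-15 J, E₂ = 1.9864·10^-15 J.
|ΔE| = |2.1243·10^-15 − 1.9864·10^-15| = 1.38·10^-16 J = 0.861 keV.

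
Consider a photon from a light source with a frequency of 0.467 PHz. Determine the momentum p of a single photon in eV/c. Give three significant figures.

1.93 eV/c

Take h = 6.62607015e-34 J·s, c = 2.99792458e8 m/s, 1 eV = 1.602176634e-19 J.
Convert to SI: f = 0.467 PHz = 4.67e14 Hz.
For a photon p = hf/c, so p = 1.032e-27 kg·m/s.
Converting to eV/c: p = 1.931 eV/c ≈ 1.93 eV/c.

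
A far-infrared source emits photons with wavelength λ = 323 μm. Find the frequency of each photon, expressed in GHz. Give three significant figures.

928 GHz

Use c = 2.99792458 × 10^8 m/s.
Convert to SI: λ = 323 μm = 3.23 × 10^-4 m.
For a photon f = c/λ, so f = 9.282 × 10^11 Hz.
Converting to GHz: f = 928.2 GHz ≈ 928 GHz.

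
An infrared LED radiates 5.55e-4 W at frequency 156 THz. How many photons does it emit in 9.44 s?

5.07e16 photons

Total energy: E_total = P·t = 5.55e-4 × 9.44 = 0.005239 J.
Per-photon energy: E = 1.034e-19 J.
N = E_total / E_photon = 5.07e16.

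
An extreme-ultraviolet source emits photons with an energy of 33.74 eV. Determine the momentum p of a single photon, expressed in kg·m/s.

1.80·10^-26 kg·m/s

Use c = 2.99792458·10^8 m/s, 1 eV = 1.602176634·10^-19 J.
Convert to SI: E = 33.74 eV = 5.4057·10^-18 J.
The photon relation is p = E/c, giving p = 1.803·10^-26 kg·m/s.
So p ≈ 1.80·10^-26 kg·m/s.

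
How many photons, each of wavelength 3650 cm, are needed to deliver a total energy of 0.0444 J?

Per-photon energy: E = 5.442e-27 J (from wavelength = 3650 cm).
N = E_total / E_photon = 0.0444 J / 5.442e-27 J = 8.16e24.

8.16e24 photons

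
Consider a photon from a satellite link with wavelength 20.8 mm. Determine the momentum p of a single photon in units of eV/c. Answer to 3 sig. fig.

5.96e-5 eV/c

Take h = 6.62607015e-34 J·s, c = 2.99792458e8 m/s, 1 eV = 1.602176634e-19 J.
In SI units: λ = 20.8 mm = 0.0208 m.
For a photon p = h/λ, so p = 3.186e-32 kg·m/s.
Converting to eV/c: p = 5.961e-5 eV/c ≈ 5.96e-5 eV/c.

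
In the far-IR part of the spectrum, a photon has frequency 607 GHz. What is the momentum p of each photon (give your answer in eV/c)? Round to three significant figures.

2.51 × 10^-3 eV/c

Use h = 6.62607015 × 10^-34 J·s, c = 2.99792458 × 10^8 m/s, 1 eV = 1.602176634 × 10^-19 J.
First convert: f = 607 GHz = 6.07 × 10^11 Hz.
Since p = hf/c for a photon, p = 1.342 × 10^-30 kg·m/s.
Converting to eV/c: p = 0.002510 eV/c ≈ 2.51 × 10^-3 eV/c.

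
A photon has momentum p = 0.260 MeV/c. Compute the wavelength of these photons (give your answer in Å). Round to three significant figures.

0.0477 Å

(h = 6.62607015 × 10^-34 J·s, c = 2.99792458 × 10^8 m/s, 1 eV = 1.602176634 × 10^-19 J.)
First convert: p = 0.260 MeV/c = 1.3895 × 10^-22 kg·m/s.
Apply λ = h/p: λ = 4.769 × 10^-12 m.
Converting to Å: λ = 0.04769 Å ≈ 0.0477 Å.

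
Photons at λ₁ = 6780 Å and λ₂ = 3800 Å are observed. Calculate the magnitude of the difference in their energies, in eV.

1.43 eV

Using E = hc/λ: E₁ = 2.930 × 10^-19 J, E₂ = 5.227 × 10^-19 J.
|ΔE| = |2.930 × 10^-19 − 5.227 × 10^-19| = 2.30 × 10^-19 J = 1.43 eV.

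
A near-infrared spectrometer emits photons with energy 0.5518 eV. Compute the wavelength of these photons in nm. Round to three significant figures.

In SI units: E = 0.5518 eV = 8.8408e-20 J.
Apply λ = hc/E: λ = 2.247e-6 m.
Converting to nm: λ = 2247 nm ≈ 2250 nm.

2250 nm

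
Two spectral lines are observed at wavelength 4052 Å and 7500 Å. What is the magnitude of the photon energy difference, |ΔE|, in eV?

1.41 eV

Using E = hc/λ: E₁ = 4.9024e-19 J, E₂ = 2.6486e-19 J.
|ΔE| = |4.9024e-19 − 2.6486e-19| = 2.25e-19 J = 1.41 eV.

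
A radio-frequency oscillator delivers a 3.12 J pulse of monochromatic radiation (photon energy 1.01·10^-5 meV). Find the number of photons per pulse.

1.93·10^27 photons

Per-photon energy: E = 1.618·10^-27 J (from energy = 1.01·10^-5 meV).
N = E_total / E_photon = 3.12 J / 1.618·10^-27 J = 1.93·10^27.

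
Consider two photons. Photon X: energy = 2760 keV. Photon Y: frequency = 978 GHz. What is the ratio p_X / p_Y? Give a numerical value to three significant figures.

6.82e8

p_X = 1.475e-21 kg·m/s (from energy = 2760 keV, via p = E/c).
p_Y = 2.162e-30 kg·m/s (from frequency = 978 GHz, via p = hf/c).
Ratio = 1.475e-21 / 2.162e-30 = 6.82e8.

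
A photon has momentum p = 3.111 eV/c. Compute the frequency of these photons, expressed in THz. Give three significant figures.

First convert: p = 3.111 eV/c = 1.6626e-27 kg·m/s.
Since f = pc/h for a photon, f = 7.522e14 Hz.
Converting to THz: f = 752.2 THz ≈ 752 THz.

752 THz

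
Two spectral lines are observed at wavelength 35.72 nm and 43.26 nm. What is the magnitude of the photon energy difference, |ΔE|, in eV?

Using E = hc/λ: E₁ = 5.5612 × 10^-18 J, E₂ = 4.5919 × 10^-18 J.
|ΔE| = |5.5612 × 10^-18 − 4.5919 × 10^-18| = 9.69 × 10^-19 J = 6.05 eV.

6.05 eV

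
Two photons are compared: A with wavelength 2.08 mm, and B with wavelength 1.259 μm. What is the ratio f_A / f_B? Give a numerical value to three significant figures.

f_A = 1.441e11 Hz (from wavelength = 2.08 mm, via f = c/λ).
f_B = 2.381e14 Hz (from wavelength = 1.259 μm, via f = c/λ).
Ratio = 1.441e11 / 2.381e14 = 6.05e-4.

6.05e-4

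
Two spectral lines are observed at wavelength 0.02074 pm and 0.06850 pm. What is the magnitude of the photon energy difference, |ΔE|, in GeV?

0.0417 GeV

Using E = hc/λ: E₁ = 9.5778 × 10^-12 J, E₂ = 2.8999 × 10^-12 J.
|ΔE| = |9.5778 × 10^-12 − 2.8999 × 10^-12| = 6.68 × 10^-12 J = 0.0417 GeV.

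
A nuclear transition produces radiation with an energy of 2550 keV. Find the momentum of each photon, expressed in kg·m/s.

1.36 × 10^-21 kg·m/s

(c = 2.99792458 × 10^8 m/s, 1 eV = 1.602176634 × 10^-19 J.)
Convert to SI: E = 2550 keV = 4.0856 × 10^-13 J.
For a photon p = E/c, so p = 1.363 × 10^-21 kg·m/s.
So p ≈ 1.36 × 10^-21 kg·m/s.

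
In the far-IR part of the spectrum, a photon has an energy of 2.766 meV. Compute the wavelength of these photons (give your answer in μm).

Use h = 6.62607015 × 10^-34 J·s, c = 2.99792458 × 10^8 m/s, 1 eV = 1.602176634 × 10^-19 J.
In SI units: E = 2.766 meV = 4.4316 × 10^-22 J.
For a photon λ = hc/E, so λ = 4.482 × 10^-4 m.
Converting to μm: λ = 448.2 μm ≈ 448 μm.

448 μm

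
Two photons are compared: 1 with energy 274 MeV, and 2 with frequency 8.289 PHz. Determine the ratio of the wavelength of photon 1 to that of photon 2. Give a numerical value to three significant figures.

1.25 × 10^-7

λ_1 = 4.525 × 10^-15 m (from energy = 274 MeV, via λ = hc/E).
λ_2 = 3.617 × 10^-8 m (from frequency = 8.289 PHz, via λ = c/f).
Ratio = 4.525 × 10^-15 / 3.617 × 10^-8 = 1.25 × 10^-7.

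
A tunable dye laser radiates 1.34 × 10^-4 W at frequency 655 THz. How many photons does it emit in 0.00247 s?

7.63 × 10^11 photons

Total energy: E_total = P·t = 1.34 × 10^-4 × 0.00247 = 3.310 × 10^-7 J.
Per-photon energy: E = 4.340 × 10^-19 J.
N = E_total / E_photon = 7.63 × 10^11.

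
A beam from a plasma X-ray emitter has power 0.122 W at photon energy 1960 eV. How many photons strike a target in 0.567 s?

Total energy: E_total = P·t = 0.122 × 0.567 = 0.06917 J.
Per-photon energy: E = 3.140e-16 J.
N = E_total / E_photon = 2.20e14.

2.20e14 photons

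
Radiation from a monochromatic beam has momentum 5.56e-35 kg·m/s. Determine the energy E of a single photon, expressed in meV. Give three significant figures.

1.04e-4 meV

Apply E = pc: E = 1.667e-26 J.
Converting to meV: E = 1.040e-4 meV ≈ 1.04e-4 meV.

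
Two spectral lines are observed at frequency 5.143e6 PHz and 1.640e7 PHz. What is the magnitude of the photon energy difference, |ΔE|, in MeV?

Using E = hf: E₁ = 3.4078e-12 J, E₂ = 1.0867e-11 J.
|ΔE| = |3.4078e-12 − 1.0867e-11| = 7.46e-12 J = 46.6 MeV.

46.6 MeV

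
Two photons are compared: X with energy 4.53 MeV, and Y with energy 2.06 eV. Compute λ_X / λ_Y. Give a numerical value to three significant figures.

4.55e-7

λ_X = 2.737e-13 m (from energy = 4.53 MeV, via λ = hc/E).
λ_Y = 6.019e-7 m (from energy = 2.06 eV, via λ = hc/E).
Ratio = 2.737e-13 / 6.019e-7 = 4.55e-7.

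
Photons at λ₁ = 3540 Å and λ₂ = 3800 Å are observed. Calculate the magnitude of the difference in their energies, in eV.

Using E = hc/λ: E₁ = 5.611e-19 J, E₂ = 5.227e-19 J.
|ΔE| = |5.611e-19 − 5.227e-19| = 3.84e-20 J = 0.240 eV.

0.240 eV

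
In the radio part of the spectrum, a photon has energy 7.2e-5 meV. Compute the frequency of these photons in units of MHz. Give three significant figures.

17.4 MHz

Take h = 6.62607015e-34 J·s, 1 eV = 1.602176634e-19 J.
First convert: E = 7.2e-5 meV = 1.1536e-26 J.
The photon relation is f = E/h, giving f = 1.741e7 Hz.
Converting to MHz: f = 17.41 MHz ≈ 17.4 MHz.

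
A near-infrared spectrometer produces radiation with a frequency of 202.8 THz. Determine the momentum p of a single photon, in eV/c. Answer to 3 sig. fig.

0.839 eV/c

Take h = 6.62607015e-34 J·s, c = 2.99792458e8 m/s, 1 eV = 1.602176634e-19 J.
First convert: f = 202.8 THz = 2.028e14 Hz.
For a photon p = hf/c, so p = 4.482e-28 kg·m/s.
Converting to eV/c: p = 0.8387 eV/c ≈ 0.839 eV/c.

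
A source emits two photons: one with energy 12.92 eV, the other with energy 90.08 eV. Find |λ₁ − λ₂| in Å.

822 Å

Using λ = hc/E: λ₁ = 9.5963e-8 m, λ₂ = 1.3764e-8 m.
|Δλ| = |9.5963e-8 − 1.3764e-8| = 8.22e-8 m = 822 Å.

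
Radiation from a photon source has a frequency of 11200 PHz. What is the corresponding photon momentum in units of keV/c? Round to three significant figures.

46.3 keV/c

Use h = 6.62607015 × 10^-34 J·s, c = 2.99792458 × 10^8 m/s, 1 eV = 1.602176634 × 10^-19 J.
First convert: f = 11200 PHz = 1.12 × 10^19 Hz.
Since p = hf/c for a photon, p = 2.475 × 10^-23 kg·m/s.
Converting to keV/c: p = 46.32 keV/c ≈ 46.3 keV/c.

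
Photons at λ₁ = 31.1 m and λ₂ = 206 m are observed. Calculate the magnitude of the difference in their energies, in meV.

3.38 × 10^-5 meV

Using E = hc/λ: E₁ = 6.387 × 10^-27 J, E₂ = 9.643 × 10^-28 J.
|ΔE| = |6.387 × 10^-27 − 9.643 × 10^-28| = 5.42 × 10^-27 J = 3.38 × 10^-5 meV.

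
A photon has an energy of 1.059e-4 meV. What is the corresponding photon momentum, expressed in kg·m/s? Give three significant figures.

5.66e-35 kg·m/s

First convert: E = 1.059e-4 meV = 1.6967e-26 J.
Apply p = E/c: p = 5.660e-35 kg·m/s.
So p ≈ 5.66e-35 kg·m/s.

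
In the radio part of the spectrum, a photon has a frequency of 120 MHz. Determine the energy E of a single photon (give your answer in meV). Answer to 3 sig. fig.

4.96 × 10^-4 meV

In SI units: f = 120 MHz = 1.2 × 10^8 Hz.
The photon relation is E = hf, giving E = 7.951 × 10^-26 J.
Converting to meV: E = 4.963 × 10^-4 meV ≈ 4.96 × 10^-4 meV.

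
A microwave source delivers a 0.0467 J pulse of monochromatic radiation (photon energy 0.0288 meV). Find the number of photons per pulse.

1.01 × 10^22 photons

Per-photon energy: E = 4.614 × 10^-24 J (from energy = 0.0288 meV).
N = E_total / E_photon = 0.0467 J / 4.614 × 10^-24 J = 1.01 × 10^22.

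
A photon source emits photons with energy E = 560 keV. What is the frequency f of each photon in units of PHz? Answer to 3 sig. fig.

1.35e5 PHz

(h = 6.62607015e-34 J·s, 1 eV = 1.602176634e-19 J.)
First convert: E = 560 keV = 8.9722e-14 J.
Since f = E/h for a photon, f = 1.354e20 Hz.
Converting to PHz: f = 135400 PHz ≈ 1.35e5 PHz.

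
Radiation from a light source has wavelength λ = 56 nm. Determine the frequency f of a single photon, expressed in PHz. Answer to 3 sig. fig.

(c = 2.99792458e8 m/s.)
Convert to SI: λ = 56 nm = 5.6e-8 m.
For a photon f = c/λ, so f = 5.353e15 Hz.
Converting to PHz: f = 5.353 PHz ≈ 5.35 PHz.

5.35 PHz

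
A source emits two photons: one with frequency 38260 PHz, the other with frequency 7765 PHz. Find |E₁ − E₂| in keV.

Using E = hf: E₁ = 2.5351e-14 J, E₂ = 5.1451e-15 J.
|ΔE| = |2.5351e-14 − 5.1451e-15| = 2.02e-14 J = 126 keV.

126 keV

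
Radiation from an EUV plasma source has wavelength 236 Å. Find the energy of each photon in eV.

First convert: λ = 236 Å = 2.36e-8 m.
For a photon E = hc/λ, so E = 8.417e-18 J.
Converting to eV: E = 52.54 eV ≈ 52.5 eV.

52.5 eV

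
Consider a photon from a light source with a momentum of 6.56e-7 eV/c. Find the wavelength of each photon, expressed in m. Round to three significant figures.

1.89 m

In SI units: p = 6.56e-7 eV/c = 3.5059e-34 kg·m/s.
For a photon λ = h/p, so λ = 1.890 m.
So λ ≈ 1.89 m.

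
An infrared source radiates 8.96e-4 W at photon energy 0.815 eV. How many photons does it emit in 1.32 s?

9.06e15 photons

Total energy: E_total = P·t = 8.96e-4 × 1.32 = 0.001183 J.
Per-photon energy: E = 1.306e-19 J.
N = E_total / E_photon = 9.06e15.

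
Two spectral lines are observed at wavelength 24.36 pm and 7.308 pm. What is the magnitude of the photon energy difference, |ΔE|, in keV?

Using E = hc/λ: E₁ = 8.1545e-15 J, E₂ = 2.7182e-14 J.
|ΔE| = |8.1545e-15 − 2.7182e-14| = 1.90e-14 J = 119 keV.

119 keV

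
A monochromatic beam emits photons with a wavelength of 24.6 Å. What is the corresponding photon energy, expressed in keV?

0.504 keV

In SI units: λ = 24.6 Å = 2.46 × 10^-9 m.
Apply E = hc/λ: E = 8.075 × 10^-17 J.
Converting to keV: E = 0.5040 keV ≈ 0.504 keV.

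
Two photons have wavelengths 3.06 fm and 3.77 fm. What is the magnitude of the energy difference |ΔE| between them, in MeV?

Using E = hc/λ: E₁ = 6.492·10^-11 J, E₂ = 5.269·10^-11 J.
|ΔE| = |6.492·10^-11 − 5.269·10^-11| = 1.22·10^-11 J = 76.3 MeV.

76.3 MeV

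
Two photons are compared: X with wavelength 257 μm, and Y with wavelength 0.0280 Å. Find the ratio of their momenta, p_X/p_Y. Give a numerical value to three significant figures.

p_X = 2.578 × 10^-30 kg·m/s (from wavelength = 257 μm, via p = h/λ).
p_Y = 2.366 × 10^-22 kg·m/s (from wavelength = 0.0280 Å, via p = h/λ).
Ratio = 2.578 × 10^-30 / 2.366 × 10^-22 = 1.09 × 10^-8.

1.09 × 10^-8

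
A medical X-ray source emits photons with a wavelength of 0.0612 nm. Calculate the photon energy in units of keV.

Take h = 6.62607015 × 10^-34 J·s, c = 2.99792458 × 10^8 m/s, 1 eV = 1.602176634 × 10^-19 J.
First convert: λ = 0.0612 nm = 6.12 × 10^-11 m.
For a photon E = hc/λ, so E = 3.246 × 10^-15 J.
Converting to keV: E = 20.26 keV ≈ 20.3 keV.

20.3 keV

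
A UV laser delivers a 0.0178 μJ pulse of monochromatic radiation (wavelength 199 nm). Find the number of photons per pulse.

Per-photon energy: E = 9.982e-19 J (from wavelength = 199 nm).
N = E_total / E_photon = 1.78e-8 J / 9.982e-19 J = 1.78e10.

1.78e10 photons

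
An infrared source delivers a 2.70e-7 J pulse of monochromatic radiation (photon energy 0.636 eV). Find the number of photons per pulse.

Per-photon energy: E = 1.019e-19 J (from energy = 0.636 eV).
N = E_total / E_photon = 2.70e-7 J / 1.019e-19 J = 2.65e12.

2.65e12 photons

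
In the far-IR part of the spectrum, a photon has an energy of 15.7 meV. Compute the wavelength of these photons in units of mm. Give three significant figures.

Convert to SI: E = 15.7 meV = 2.5154e-21 J.
The photon relation is λ = hc/E, giving λ = 7.897e-5 m.
Converting to mm: λ = 0.07897 mm ≈ 0.0790 mm.

0.0790 mm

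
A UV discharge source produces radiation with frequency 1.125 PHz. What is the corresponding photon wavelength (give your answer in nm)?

First convert: f = 1.125 PHz = 1.125 × 10^15 Hz.
For a photon λ = c/f, so λ = 2.665 × 10^-7 m.
Converting to nm: λ = 266.5 nm ≈ 266 nm.

266 nm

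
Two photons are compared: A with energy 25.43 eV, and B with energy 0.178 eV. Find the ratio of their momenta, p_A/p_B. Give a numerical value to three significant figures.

143

p_A = 1.359 × 10^-26 kg·m/s (from energy = 25.43 eV, via p = E/c).
p_B = 9.513 × 10^-29 kg·m/s (from energy = 0.178 eV, via p = E/c).
Ratio = 1.359 × 10^-26 / 9.513 × 10^-29 = 143.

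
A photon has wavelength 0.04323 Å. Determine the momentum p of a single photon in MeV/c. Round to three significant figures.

0.287 MeV/c

Use h = 6.62607015e-34 J·s, c = 2.99792458e8 m/s, 1 eV = 1.602176634e-19 J.
First convert: λ = 0.04323 Å = 4.323e-12 m.
For a photon p = h/λ, so p = 1.533e-22 kg·m/s.
Converting to MeV/c: p = 0.2868 MeV/c ≈ 0.287 MeV/c.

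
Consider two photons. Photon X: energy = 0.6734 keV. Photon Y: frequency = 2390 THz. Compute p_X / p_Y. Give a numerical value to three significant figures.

p_X = 3.599·10^-25 kg·m/s (from energy = 0.6734 keV, via p = E/c).
p_Y = 5.282·10^-27 kg·m/s (from frequency = 2390 THz, via p = hf/c).
Ratio = 3.599·10^-25 / 5.282·10^-27 = 68.1.

68.1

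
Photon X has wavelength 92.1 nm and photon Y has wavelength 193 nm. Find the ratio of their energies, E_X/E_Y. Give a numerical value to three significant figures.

2.10

E_X = 2.157e-18 J (from wavelength = 92.1 nm, via E = hc/λ).
E_Y = 1.029e-18 J (from wavelength = 193 nm, via E = hc/λ).
Ratio = 2.157e-18 / 1.029e-18 = 2.10.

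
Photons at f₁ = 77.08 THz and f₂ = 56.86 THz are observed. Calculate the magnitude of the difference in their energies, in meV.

83.6 meV

Using E = hf: E₁ = 5.1074e-20 J, E₂ = 3.7676e-20 J.
|ΔE| = |5.1074e-20 − 3.7676e-20| = 1.34e-20 J = 83.6 meV.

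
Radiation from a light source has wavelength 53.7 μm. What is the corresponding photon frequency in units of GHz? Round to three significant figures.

5580 GHz

Use c = 2.99792458e8 m/s.
First convert: λ = 53.7 μm = 5.37e-5 m.
The photon relation is f = c/λ, giving f = 5.583e12 Hz.
Converting to GHz: f = 5583 GHz ≈ 5580 GHz.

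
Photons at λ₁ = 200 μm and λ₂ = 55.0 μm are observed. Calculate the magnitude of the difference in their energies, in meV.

Using E = hc/λ: E₁ = 9.932 × 10^-22 J, E₂ = 3.612 × 10^-21 J.
|ΔE| = |9.932 × 10^-22 − 3.612 × 10^-21| = 2.62 × 10^-21 J = 16.3 meV.

16.3 meV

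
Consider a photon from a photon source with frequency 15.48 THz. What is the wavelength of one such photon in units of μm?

(c = 2.99792458e8 m/s.)
In SI units: f = 15.48 THz = 1.548e13 Hz.
For a photon λ = c/f, so λ = 1.937e-5 m.
Converting to μm: λ = 19.37 μm ≈ 19.4 μm.

19.4 μm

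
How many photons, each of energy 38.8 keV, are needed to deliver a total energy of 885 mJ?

1.42·10^14 photons

Per-photon energy: E = 6.216·10^-15 J (from energy = 38.8 keV).
N = E_total / E_photon = 0.885 J / 6.216·10^-15 J = 1.42·10^14.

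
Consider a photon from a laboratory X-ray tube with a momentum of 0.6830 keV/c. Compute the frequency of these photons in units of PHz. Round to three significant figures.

Convert to SI: p = 0.6830 keV/c = 3.6501 × 10^-25 kg·m/s.
The photon relation is f = pc/h, giving f = 1.651 × 10^17 Hz.
Converting to PHz: f = 165.1 PHz ≈ 165 PHz.

165 PHz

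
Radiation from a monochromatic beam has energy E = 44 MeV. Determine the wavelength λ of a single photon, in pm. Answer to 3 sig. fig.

First convert: E = 44 MeV = 7.0496e-12 J.
Apply λ = hc/E: λ = 2.818e-14 m.
Converting to pm: λ = 0.02818 pm ≈ 0.0282 pm.

0.0282 pm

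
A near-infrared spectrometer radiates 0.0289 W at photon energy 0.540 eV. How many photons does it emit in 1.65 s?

Total energy: E_total = P·t = 0.0289 × 1.65 = 0.04768 J.
Per-photon energy: E = 8.652 × 10^-20 J.
N = E_total / E_photon = 5.51 × 10^17.

5.51 × 10^17 photons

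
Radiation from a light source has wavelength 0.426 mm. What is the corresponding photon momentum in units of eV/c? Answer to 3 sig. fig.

2.91e-3 eV/c

Convert to SI: λ = 0.426 mm = 4.26e-4 m.
Apply p = h/λ: p = 1.555e-30 kg·m/s.
Converting to eV/c: p = 0.002910 eV/c ≈ 2.91e-3 eV/c.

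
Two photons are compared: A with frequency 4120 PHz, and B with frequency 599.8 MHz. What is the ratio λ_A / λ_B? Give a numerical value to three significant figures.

1.46e-10

λ_A = 7.277e-11 m (from frequency = 4120 PHz, via λ = c/f).
λ_B = 0.4998 m (from frequency = 599.8 MHz, via λ = c/f).
Ratio = 7.277e-11 / 0.4998 = 1.46e-10.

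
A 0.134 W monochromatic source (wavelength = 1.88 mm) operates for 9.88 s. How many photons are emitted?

1.25e22 photons

Total energy: E_total = P·t = 0.134 × 9.88 = 1.324 J.
Per-photon energy: E = 1.057e-22 J.
N = E_total / E_photon = 1.25e22.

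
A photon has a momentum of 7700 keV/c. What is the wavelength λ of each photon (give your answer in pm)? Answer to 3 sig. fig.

0.161 pm

Convert to SI: p = 7700 keV/c = 4.1151 × 10^-21 kg·m/s.
Since λ = h/p for a photon, λ = 1.610 × 10^-13 m.
Converting to pm: λ = 0.1610 pm ≈ 0.161 pm.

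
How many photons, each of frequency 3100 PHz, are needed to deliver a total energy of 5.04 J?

Per-photon energy: E = 2.054·10^-15 J (from frequency = 3100 PHz).
N = E_total / E_photon = 5.04 J / 2.054·10^-15 J = 2.45·10^15.

2.45·10^15 photons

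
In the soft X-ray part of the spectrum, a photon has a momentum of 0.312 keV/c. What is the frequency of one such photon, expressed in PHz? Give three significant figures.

Use h = 6.62607015 × 10^-34 J·s, c = 2.99792458 × 10^8 m/s, 1 eV = 1.602176634 × 10^-19 J.
In SI units: p = 0.312 keV/c = 1.6674 × 10^-25 kg·m/s.
Apply f = pc/h: f = 7.544 × 10^16 Hz.
Converting to PHz: f = 75.44 PHz ≈ 75.4 PHz.

75.4 PHz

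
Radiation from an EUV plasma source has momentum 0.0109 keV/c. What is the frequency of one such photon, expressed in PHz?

2.64 PHz

Take h = 6.62607015·10^-34 J·s, c = 2.99792458·10^8 m/s, 1 eV = 1.602176634·10^-19 J.
In SI units: p = 0.0109 keV/c = 5.8253·10^-27 kg·m/s.
Since f = pc/h for a photon, f = 2.636·10^15 Hz.
Converting to PHz: f = 2.636 PHz ≈ 2.64 PHz.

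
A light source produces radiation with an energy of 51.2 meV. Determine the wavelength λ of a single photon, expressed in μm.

24.2 μm

Convert to SI: E = 51.2 meV = 8.2031e-21 J.
The photon relation is λ = hc/E, giving λ = 2.422e-5 m.
Converting to μm: λ = 24.22 μm ≈ 24.2 μm.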